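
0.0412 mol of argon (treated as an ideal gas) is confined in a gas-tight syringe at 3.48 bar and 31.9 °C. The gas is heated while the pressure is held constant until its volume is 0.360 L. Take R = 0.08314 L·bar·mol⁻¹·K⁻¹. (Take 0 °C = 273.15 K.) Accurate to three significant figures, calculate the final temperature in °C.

T₂ ≈ 92.6 °C

Convert: T₁ = 305.0 K.
From PV = nRT: V₁ = nRT₁/P₁ = 0.3003 L.
Isobaric, so V/T is constant: P₂ = P₁; T₂ = T₁·(V₂/V₁) = 365.7 K.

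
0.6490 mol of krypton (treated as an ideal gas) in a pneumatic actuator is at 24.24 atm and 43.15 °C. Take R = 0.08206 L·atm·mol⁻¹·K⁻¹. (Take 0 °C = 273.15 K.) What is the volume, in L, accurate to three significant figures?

V ≈ 0.695 L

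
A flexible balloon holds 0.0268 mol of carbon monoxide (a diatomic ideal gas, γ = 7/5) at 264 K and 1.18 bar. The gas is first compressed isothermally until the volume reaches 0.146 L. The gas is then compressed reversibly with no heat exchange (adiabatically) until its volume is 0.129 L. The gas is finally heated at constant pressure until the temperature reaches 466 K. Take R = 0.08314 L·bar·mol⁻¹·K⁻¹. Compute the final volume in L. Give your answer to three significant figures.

From PV = nRT: V₁ = nRT₁/P₁ = 0.4985 L.
T constant ⇒ Boyle's law P V = const: T₂ = T₁; P₂ = P₁·(V₁/V₂) = 4.029 bar.
Adiabatic (γ = 7/5), T V^(γ−1) and P V^γ constant: T₃ = T₂·(V₂/V₃)^(γ−1) = 277.4 K; P₃ = P₂·(V₂/V₃)^γ = 4.791 bar.
Isobaric, so V/T is constant: P₄ = P₃; V₄ = V₃·(T₄/T₃) = 0.2167 L.

V₄ ≈ 0.217 L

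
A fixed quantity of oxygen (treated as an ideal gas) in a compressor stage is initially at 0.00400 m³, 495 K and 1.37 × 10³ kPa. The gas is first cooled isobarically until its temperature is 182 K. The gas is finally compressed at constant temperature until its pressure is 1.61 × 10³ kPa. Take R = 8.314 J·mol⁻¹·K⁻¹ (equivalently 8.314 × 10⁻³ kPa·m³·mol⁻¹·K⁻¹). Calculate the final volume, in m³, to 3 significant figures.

Isobaric, so V/T is constant: P₂ = P₁; V₂ = V₁·(T₂/T₁) = 0.001471 m³.
Isothermal, so P V is constant: T₃ = T₂; V₃ = V₂·(P₂/P₃) = 0.001251 m³.

V₃ ≈ 0.00125 m³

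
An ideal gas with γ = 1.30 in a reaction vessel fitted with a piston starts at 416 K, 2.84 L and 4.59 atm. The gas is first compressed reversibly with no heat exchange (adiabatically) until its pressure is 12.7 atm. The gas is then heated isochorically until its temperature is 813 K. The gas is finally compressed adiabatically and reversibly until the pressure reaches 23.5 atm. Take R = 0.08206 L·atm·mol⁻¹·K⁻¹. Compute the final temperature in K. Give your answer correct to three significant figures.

Adiabatic (γ = 1.30), T V^(γ−1) and P V^γ constant: T₂ = T₁·(P₂/P₁)^((γ−1)/γ) = 526.1 K; V₂ = V₁·(P₁/P₂)^(1/γ) = 1.298 L.
Isochoric, so P/T is constant: V₃ = V₂; P₃ = P₂·(T₃/T₂) = 19.62 atm.
Reversible adiabatic, γ = 1.30: T₄ = T₃·(P₄/P₃)^((γ−1)/γ) = 847.5 K; V₄ = V₃·(P₃/P₄)^(1/γ) = 1.130 L.

T₄ ≈ 848 K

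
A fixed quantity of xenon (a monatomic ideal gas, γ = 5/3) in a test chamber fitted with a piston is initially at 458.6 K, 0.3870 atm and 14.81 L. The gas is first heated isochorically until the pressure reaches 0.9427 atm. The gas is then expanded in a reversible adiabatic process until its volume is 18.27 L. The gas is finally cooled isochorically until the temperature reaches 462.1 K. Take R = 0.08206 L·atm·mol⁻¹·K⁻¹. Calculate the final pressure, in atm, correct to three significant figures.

P₄ ≈ 0.316 atm

V constant ⇒ P ∝ T: V₂ = V₁; T₂ = T₁·(P₂/P₁) = 1117 K.
Adiabatic (γ = 5/3), T V^(γ−1) and P V^γ constant: T₃ = T₂·(V₂/V₃)^(γ−1) = 971.2 K; P₃ = P₂·(V₂/V₃)^γ = 0.6644 atm.
V constant ⇒ P ∝ T: V₄ = V₃; P₄ = P₃·(T₄/T₃) = 0.3161 atm.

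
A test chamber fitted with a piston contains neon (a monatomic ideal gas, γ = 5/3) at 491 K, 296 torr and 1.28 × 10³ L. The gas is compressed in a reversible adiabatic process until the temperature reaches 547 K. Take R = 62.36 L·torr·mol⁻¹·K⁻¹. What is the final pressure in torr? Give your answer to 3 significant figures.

P₂ ≈ 388 torr

Adiabatic (γ = 5/3), T V^(γ−1) and P V^γ constant: P₂ = P₁·(T₂/T₁)^(γ/(γ−1)) = 387.8 torr; V₂ = V₁·(T₁/T₂)^(1/(γ−1)) = 1089 L.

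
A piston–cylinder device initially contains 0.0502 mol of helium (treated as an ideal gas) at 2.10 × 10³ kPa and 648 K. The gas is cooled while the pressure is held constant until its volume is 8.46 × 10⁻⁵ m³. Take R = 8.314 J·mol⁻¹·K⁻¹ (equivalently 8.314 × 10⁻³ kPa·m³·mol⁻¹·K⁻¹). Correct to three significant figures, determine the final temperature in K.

From PV = nRT: V₁ = nRT₁/P₁ = 0.0001288 m³.
Isobaric, so V/T is constant: P₂ = P₁; T₂ = T₁·(V₂/V₁) = 425.7 K.

T₂ ≈ 426 K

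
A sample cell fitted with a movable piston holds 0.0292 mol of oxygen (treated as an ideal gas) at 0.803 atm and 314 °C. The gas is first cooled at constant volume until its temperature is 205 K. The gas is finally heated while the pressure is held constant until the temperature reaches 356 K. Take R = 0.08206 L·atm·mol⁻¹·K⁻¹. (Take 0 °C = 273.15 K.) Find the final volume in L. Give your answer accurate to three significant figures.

V₃ ≈ 3.04 L

Convert: T₁ = 587.1 K.
From PV = nRT: V₁ = nRT₁/P₁ = 1.752 L.
Isochoric, so P/T is constant: V₂ = V₁; P₂ = P₁·(T₂/T₁) = 0.2804 atm.
P constant ⇒ V ∝ T: P₃ = P₂; V₃ = V₂·(T₃/T₂) = 3.043 L.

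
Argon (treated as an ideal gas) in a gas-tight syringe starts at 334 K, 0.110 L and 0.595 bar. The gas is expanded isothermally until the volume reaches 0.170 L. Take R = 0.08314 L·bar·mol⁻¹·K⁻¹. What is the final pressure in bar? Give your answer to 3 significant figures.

T constant ⇒ Boyle's law P V = const: T₂ = T₁; P₂ = P₁·(V₁/V₂) = 0.3850 bar.

P₂ ≈ 0.385 bar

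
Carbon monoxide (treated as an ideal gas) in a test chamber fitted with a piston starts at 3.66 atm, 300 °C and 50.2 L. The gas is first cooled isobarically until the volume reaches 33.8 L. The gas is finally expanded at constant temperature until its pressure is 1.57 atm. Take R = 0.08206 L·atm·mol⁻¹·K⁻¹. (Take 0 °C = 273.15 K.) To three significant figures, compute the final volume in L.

Convert: T₁ = 573.1 K.
Isobaric, so V/T is constant: P₂ = P₁; T₂ = T₁·(V₂/V₁) = 385.9 K.
T constant ⇒ Boyle's law P V = const: T₃ = T₂; V₃ = V₂·(P₂/P₃) = 78.79 L.

V₃ ≈ 78.8 L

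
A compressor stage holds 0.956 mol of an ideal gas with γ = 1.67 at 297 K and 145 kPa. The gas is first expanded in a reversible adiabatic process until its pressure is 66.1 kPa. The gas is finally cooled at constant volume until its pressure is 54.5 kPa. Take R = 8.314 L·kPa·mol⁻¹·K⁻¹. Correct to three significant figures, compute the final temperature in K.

From PV = nRT: V₁ = nRT₁/P₁ = 16.28 L.
Reversible adiabatic, γ = 1.67: T₂ = T₁·(P₂/P₁)^((γ−1)/γ) = 216.7 K; V₂ = V₁·(P₁/P₂)^(1/γ) = 26.06 L.
Isochoric, so P/T is constant: V₃ = V₂; T₃ = T₂·(P₃/P₂) = 178.7 K.

T₃ ≈ 179 K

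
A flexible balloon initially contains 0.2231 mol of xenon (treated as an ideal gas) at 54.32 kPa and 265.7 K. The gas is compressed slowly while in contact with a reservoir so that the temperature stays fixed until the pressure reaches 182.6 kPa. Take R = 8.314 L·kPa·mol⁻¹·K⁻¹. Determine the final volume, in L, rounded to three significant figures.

From PV = nRT: V₁ = nRT₁/P₁ = 9.073 L.
Isothermal, so P V is constant: T₂ = T₁; V₂ = V₁·(P₁/P₂) = 2.699 L.

V₂ ≈ 2.70 L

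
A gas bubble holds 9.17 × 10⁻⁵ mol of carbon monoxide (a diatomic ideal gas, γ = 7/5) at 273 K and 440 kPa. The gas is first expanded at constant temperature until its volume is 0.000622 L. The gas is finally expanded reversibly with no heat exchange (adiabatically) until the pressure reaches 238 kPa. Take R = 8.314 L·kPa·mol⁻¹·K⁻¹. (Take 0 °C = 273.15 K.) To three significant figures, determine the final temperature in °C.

From PV = nRT: V₁ = nRT₁/P₁ = 0.0004730 L.
T constant ⇒ Boyle's law P V = const: T₂ = T₁; P₂ = P₁·(V₁/V₂) = 334.6 kPa.
Reversible adiabatic, γ = 7/5: T₃ = T₂·(P₃/P₂)^((γ−1)/γ) = 247.7 K; V₃ = V₂·(P₂/P₃)^(1/γ) = 0.0007934 L.

T₃ ≈ -25.5 °C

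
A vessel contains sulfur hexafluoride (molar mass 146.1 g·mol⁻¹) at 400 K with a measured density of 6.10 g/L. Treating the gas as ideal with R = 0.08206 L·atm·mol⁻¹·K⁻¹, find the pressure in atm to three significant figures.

ρ = PM/(RT) ⇒ P = ρRT/M = (6.10 × 0.08206 × 400.0) / 146.1

P ≈ 1.37 atm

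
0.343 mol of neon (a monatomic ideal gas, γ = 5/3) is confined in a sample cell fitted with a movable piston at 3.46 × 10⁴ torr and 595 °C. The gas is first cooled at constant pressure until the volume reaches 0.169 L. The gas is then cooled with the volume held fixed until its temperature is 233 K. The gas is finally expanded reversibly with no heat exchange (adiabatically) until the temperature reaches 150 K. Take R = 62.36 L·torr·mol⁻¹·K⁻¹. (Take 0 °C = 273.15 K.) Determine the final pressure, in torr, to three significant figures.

P₄ ≈ 9.81e+03 torr

Convert: T₁ = 868.1 K.
From PV = nRT: V₁ = nRT₁/P₁ = 0.5367 L.
P constant ⇒ V ∝ T: P₂ = P₁; T₂ = T₁·(V₂/V₁) = 273.4 K.
V constant ⇒ P ∝ T: V₃ = V₂; P₃ = P₂·(T₃/T₂) = 2.949e+04 torr.
Adiabatic (γ = 5/3), T V^(γ−1) and P V^γ constant: P₄ = P₃·(T₄/T₃)^(γ/(γ−1)) = 9806 torr; V₄ = V₃·(T₃/T₄)^(1/(γ−1)) = 0.3272 L.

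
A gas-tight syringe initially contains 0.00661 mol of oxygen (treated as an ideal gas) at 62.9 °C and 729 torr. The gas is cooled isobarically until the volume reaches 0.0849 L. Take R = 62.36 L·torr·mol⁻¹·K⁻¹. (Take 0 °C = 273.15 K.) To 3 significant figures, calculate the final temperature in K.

T₂ ≈ 150 K

Convert: T₁ = 336.0 K.
From PV = nRT: V₁ = nRT₁/P₁ = 0.1900 L.
P constant ⇒ V ∝ T: P₂ = P₁; T₂ = T₁·(V₂/V₁) = 150.2 K.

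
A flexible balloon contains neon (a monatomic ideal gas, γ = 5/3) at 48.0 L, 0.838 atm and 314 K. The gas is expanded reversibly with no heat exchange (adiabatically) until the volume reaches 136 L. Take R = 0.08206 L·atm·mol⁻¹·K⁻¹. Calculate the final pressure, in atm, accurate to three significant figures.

P₂ ≈ 0.148 atm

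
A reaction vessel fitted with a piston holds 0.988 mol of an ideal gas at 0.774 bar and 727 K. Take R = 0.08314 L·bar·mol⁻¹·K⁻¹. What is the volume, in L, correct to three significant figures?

V ≈ 77.2 L

PV = nRT ⇒ V = nRT/P = (0.988 × 0.08314 × 727) / 0.774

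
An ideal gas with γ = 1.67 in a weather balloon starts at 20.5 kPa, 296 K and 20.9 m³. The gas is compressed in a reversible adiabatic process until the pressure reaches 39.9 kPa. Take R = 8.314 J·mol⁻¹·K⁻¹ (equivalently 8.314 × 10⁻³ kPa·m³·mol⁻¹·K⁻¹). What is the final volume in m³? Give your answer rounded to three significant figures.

V₂ ≈ 14.0 m³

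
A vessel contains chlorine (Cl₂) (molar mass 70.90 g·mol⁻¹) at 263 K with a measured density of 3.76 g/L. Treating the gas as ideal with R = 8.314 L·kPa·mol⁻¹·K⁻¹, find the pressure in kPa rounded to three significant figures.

ρ = PM/(RT) ⇒ P = ρRT/M = (3.76 × 8.314 × 263.0) / 70.90

P ≈ 116 kPa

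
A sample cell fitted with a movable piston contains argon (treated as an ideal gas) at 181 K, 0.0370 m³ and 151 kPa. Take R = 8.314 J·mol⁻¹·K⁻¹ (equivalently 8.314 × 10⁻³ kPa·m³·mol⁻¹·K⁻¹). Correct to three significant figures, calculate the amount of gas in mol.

PV = nRT ⇒ n = PV/(RT) = (151 × 0.0370) / (8.314 × 10⁻³ × 181)

n ≈ 3.71 mol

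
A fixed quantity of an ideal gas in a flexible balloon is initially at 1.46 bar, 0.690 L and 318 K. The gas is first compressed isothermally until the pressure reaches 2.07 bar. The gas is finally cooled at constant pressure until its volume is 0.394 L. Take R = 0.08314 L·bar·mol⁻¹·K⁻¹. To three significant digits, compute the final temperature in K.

T constant ⇒ Boyle's law P V = const: T₂ = T₁; V₂ = V₁·(P₁/P₂) = 0.4867 L.
P constant ⇒ V ∝ T: P₃ = P₂; T₃ = T₂·(V₃/V₂) = 257.4 K.

T₃ ≈ 257 K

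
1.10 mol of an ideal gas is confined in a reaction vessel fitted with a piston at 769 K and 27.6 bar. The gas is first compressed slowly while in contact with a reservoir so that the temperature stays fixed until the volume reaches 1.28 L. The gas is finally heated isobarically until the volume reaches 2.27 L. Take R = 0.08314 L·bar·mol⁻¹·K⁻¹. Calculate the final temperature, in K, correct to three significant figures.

T₃ ≈ 1.36e+03 K

From PV = nRT: V₁ = nRT₁/P₁ = 2.548 L.
Isothermal, so P V is constant: T₂ = T₁; P₂ = P₁·(V₁/V₂) = 54.94 bar.
Isobaric, so V/T is constant: P₃ = P₂; T₃ = T₂·(V₃/V₂) = 1364 K.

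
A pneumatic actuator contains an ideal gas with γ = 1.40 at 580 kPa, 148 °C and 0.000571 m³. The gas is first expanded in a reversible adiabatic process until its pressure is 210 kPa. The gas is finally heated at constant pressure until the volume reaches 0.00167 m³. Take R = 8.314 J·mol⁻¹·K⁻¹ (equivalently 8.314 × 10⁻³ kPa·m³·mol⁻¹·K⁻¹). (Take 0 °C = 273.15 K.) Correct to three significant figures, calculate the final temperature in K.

Convert: T₁ = 421.1 K.
Adiabatic (γ = 1.40), T V^(γ−1) and P V^γ constant: T₂ = T₁·(P₂/P₁)^((γ−1)/γ) = 315.0 K; V₂ = V₁·(P₁/P₂)^(1/γ) = 0.001180 m³.
Isobaric, so V/T is constant: P₃ = P₂; T₃ = T₂·(V₃/V₂) = 446.0 K.

T₃ ≈ 446 K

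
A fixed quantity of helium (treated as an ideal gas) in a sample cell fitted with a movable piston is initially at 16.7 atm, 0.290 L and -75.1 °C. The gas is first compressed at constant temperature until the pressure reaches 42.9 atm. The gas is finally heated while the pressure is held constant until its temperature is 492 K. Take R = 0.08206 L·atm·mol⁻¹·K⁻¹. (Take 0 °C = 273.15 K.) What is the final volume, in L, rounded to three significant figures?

Convert: T₁ = 198.0 K.
T constant ⇒ Boyle's law P V = const: T₂ = T₁; V₂ = V₁·(P₁/P₂) = 0.1129 L.
Isobaric, so V/T is constant: P₃ = P₂; V₃ = V₂·(T₃/T₂) = 0.2804 L.

V₃ ≈ 0.280 L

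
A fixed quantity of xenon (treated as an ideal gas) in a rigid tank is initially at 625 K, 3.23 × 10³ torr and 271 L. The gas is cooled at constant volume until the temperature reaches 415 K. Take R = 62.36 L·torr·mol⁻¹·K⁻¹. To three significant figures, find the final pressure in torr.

V constant ⇒ P ∝ T: V₂ = V₁; P₂ = P₁·(T₂/T₁) = 2145 torr.

P₂ ≈ 2.14e+03 torr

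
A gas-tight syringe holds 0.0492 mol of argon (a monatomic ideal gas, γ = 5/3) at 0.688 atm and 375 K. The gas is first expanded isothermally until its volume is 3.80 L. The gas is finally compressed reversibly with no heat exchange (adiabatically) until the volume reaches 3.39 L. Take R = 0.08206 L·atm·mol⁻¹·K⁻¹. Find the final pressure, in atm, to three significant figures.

From PV = nRT: V₁ = nRT₁/P₁ = 2.201 L.
T constant ⇒ Boyle's law P V = const: T₂ = T₁; P₂ = P₁·(V₁/V₂) = 0.3984 atm.
Reversible adiabatic, γ = 5/3: T₃ = T₂·(V₂/V₃)^(γ−1) = 404.7 K; P₃ = P₂·(V₂/V₃)^γ = 0.4819 atm.

P₃ ≈ 0.482 atm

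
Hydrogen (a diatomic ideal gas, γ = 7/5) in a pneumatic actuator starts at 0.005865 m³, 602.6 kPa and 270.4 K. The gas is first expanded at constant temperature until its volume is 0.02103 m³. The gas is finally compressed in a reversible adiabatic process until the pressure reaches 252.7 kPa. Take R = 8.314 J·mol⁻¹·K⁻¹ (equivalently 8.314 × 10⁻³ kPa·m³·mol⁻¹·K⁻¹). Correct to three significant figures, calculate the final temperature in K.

T₃ ≈ 304 K

Isothermal, so P V is constant: T₂ = T₁; P₂ = P₁·(V₁/V₂) = 168.1 kPa.
Adiabatic (γ = 7/5), T V^(γ−1) and P V^γ constant: T₃ = T₂·(P₃/P₂)^((γ−1)/γ) = 303.8 K; V₃ = V₂·(P₂/P₃)^(1/γ) = 0.01571 m³.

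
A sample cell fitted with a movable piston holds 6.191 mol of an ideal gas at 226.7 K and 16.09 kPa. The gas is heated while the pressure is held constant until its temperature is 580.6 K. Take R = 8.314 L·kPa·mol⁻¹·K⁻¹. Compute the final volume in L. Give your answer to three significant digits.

V₂ ≈ 1.86e+03 L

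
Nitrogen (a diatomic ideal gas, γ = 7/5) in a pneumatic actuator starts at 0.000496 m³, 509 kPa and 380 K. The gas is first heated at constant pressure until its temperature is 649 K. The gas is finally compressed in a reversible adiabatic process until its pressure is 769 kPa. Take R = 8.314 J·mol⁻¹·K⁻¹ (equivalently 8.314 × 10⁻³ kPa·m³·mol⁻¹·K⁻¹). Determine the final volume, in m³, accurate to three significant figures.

Isobaric, so V/T is constant: P₂ = P₁; V₂ = V₁·(T₂/T₁) = 0.0008471 m³.
Reversible adiabatic, γ = 7/5: T₃ = T₂·(P₃/P₂)^((γ−1)/γ) = 730.2 K; V₃ = V₂·(P₂/P₃)^(1/γ) = 0.0006309 m³.

V₃ ≈ 0.000631 m³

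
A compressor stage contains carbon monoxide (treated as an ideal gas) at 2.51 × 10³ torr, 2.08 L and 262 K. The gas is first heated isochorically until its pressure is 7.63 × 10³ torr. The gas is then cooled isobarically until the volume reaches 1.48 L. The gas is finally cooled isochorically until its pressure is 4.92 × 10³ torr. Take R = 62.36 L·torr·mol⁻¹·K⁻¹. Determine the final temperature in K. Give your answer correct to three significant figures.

T₄ ≈ 365 K

Isochoric, so P/T is constant: V₂ = V₁; T₂ = T₁·(P₂/P₁) = 796.4 K.
Isobaric, so V/T is constant: P₃ = P₂; T₃ = T₂·(V₃/V₂) = 566.7 K.
V constant ⇒ P ∝ T: V₄ = V₃; T₄ = T₃·(P₄/P₃) = 365.4 K.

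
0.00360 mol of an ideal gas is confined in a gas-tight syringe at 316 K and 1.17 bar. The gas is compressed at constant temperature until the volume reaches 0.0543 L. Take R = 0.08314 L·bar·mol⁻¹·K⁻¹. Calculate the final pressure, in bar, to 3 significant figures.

P₂ ≈ 1.74 bar

From PV = nRT: V₁ = nRT₁/P₁ = 0.08084 L.
T constant ⇒ Boyle's law P V = const: T₂ = T₁; P₂ = P₁·(V₁/V₂) = 1.742 bar.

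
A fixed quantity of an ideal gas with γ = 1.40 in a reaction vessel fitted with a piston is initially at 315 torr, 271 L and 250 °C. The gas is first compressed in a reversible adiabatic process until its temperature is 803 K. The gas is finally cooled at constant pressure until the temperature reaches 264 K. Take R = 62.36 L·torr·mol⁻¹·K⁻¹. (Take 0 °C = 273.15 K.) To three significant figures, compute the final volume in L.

Convert: T₁ = 523.1 K.
Reversible adiabatic, γ = 1.40: P₂ = P₁·(T₂/T₁)^(γ/(γ−1)) = 1411 torr; V₂ = V₁·(T₁/T₂)^(1/(γ−1)) = 92.84 L.
Isobaric, so V/T is constant: P₃ = P₂; V₃ = V₂·(T₃/T₂) = 30.52 L.

V₃ ≈ 30.5 L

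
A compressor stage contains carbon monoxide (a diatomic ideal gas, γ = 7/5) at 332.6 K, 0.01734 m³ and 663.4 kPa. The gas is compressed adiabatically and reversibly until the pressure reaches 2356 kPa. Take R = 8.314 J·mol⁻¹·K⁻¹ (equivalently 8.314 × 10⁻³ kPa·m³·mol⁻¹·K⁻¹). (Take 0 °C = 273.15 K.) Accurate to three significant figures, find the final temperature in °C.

Reversible adiabatic, γ = 7/5: T₂ = T₁·(P₂/P₁)^((γ−1)/γ) = 477.7 K; V₂ = V₁·(P₁/P₂)^(1/γ) = 0.007013 m³.

T₂ ≈ 205 °C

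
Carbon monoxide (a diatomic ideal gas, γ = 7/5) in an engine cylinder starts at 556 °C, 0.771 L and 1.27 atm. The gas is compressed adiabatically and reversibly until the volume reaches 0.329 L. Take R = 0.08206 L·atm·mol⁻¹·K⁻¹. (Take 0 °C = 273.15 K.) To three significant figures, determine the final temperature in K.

T₂ ≈ 1.17e+03 K

Convert: T₁ = 829.1 K.
Reversible adiabatic, γ = 7/5: T₂ = T₁·(V₁/V₂)^(γ−1) = 1166 K; P₂ = P₁·(V₁/V₂)^γ = 4.184 atm.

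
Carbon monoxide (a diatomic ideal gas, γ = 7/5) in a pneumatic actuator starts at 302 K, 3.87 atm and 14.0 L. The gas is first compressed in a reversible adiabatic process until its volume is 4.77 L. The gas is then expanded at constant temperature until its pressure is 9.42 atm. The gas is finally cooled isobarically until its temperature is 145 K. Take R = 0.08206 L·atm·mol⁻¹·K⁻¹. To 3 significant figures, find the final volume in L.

Adiabatic (γ = 7/5), T V^(γ−1) and P V^γ constant: T₂ = T₁·(V₁/V₂)^(γ−1) = 464.6 K; P₂ = P₁·(V₁/V₂)^γ = 17.47 atm.
Isothermal, so P V is constant: T₃ = T₂; V₃ = V₂·(P₂/P₃) = 8.848 L.
Isobaric, so V/T is constant: P₄ = P₃; V₄ = V₃·(T₄/T₃) = 2.762 L.

V₄ ≈ 2.76 L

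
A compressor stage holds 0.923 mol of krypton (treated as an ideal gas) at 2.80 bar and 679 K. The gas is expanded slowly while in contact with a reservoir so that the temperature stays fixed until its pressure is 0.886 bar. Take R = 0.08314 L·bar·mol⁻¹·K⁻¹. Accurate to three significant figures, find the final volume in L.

V₂ ≈ 58.8 L

From PV = nRT: V₁ = nRT₁/P₁ = 18.61 L.
Isothermal, so P V is constant: T₂ = T₁; V₂ = V₁·(P₁/P₂) = 58.81 L.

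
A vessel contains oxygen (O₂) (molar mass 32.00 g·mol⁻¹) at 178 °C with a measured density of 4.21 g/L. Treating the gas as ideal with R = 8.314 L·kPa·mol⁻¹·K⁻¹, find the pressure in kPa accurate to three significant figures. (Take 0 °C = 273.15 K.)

ρ = PM/(RT) ⇒ P = ρRT/M = (4.21 × 8.314 × 451.1) / 32.00

P ≈ 493 kPa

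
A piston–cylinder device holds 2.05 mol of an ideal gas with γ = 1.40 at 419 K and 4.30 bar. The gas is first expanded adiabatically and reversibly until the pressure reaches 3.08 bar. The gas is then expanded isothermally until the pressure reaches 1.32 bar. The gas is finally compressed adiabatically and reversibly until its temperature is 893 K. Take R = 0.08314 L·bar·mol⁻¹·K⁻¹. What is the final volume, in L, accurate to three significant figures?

From PV = nRT: V₁ = nRT₁/P₁ = 16.61 L.
Reversible adiabatic, γ = 1.40: T₂ = T₁·(P₂/P₁)^((γ−1)/γ) = 380.9 K; V₂ = V₁·(P₁/P₂)^(1/γ) = 21.08 L.
T constant ⇒ Boyle's law P V = const: T₃ = T₂; V₃ = V₂·(P₂/P₃) = 49.18 L.
Reversible adiabatic, γ = 1.40: P₄ = P₃·(T₄/T₃)^(γ/(γ−1)) = 26.04 bar; V₄ = V₃·(T₃/T₄)^(1/(γ−1)) = 5.844 L.

V₄ ≈ 5.84 L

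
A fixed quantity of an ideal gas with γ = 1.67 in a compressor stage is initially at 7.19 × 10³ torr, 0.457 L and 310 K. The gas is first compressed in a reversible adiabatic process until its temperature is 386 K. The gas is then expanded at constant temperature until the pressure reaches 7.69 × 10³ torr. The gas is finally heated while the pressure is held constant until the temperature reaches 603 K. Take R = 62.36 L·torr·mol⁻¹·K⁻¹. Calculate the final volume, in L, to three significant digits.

Reversible adiabatic, γ = 1.67: P₂ = P₁·(T₂/T₁)^(γ/(γ−1)) = 1.242e+04 torr; V₂ = V₁·(T₁/T₂)^(1/(γ−1)) = 0.3294 L.
Isothermal, so P V is constant: T₃ = T₂; V₃ = V₂·(P₂/P₃) = 0.5320 L.
Isobaric, so V/T is constant: P₄ = P₃; V₄ = V₃·(T₄/T₃) = 0.8311 L.

V₄ ≈ 0.831 L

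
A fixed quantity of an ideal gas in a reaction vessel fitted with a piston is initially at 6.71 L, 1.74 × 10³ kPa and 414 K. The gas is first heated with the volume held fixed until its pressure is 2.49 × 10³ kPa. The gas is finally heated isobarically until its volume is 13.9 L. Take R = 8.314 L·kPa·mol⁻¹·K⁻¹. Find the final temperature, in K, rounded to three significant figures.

Isochoric, so P/T is constant: V₂ = V₁; T₂ = T₁·(P₂/P₁) = 592.4 K.
Isobaric, so V/T is constant: P₃ = P₂; T₃ = T₂·(V₃/V₂) = 1227 K.

T₃ ≈ 1.23e+03 K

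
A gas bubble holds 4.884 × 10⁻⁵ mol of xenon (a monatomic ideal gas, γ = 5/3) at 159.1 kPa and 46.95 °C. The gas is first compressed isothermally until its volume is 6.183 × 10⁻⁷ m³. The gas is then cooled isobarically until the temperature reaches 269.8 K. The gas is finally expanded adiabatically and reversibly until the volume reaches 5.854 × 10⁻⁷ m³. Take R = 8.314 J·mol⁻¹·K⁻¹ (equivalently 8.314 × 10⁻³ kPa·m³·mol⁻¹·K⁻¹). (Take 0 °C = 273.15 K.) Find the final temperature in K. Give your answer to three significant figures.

T₄ ≈ 250 K

Convert: T₁ = 320.1 K.
From PV = nRT: V₁ = nRT₁/P₁ = 8.170e-07 m³.
Isothermal, so P V is constant: T₂ = T₁; P₂ = P₁·(V₁/V₂) = 210.2 kPa.
Isobaric, so V/T is constant: P₃ = P₂; V₃ = V₂·(T₃/T₂) = 5.211e-07 m³.
Reversible adiabatic, γ = 5/3: T₄ = T₃·(V₃/V₄)^(γ−1) = 249.7 K; P₄ = P₃·(V₃/V₄)^γ = 173.2 kPa.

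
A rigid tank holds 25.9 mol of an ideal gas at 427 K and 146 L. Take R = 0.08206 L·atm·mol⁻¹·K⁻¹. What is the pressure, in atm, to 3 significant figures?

PV = nRT ⇒ P = nRT/V = (25.9 × 0.08206 × 427) / 146

P ≈ 6.22 atm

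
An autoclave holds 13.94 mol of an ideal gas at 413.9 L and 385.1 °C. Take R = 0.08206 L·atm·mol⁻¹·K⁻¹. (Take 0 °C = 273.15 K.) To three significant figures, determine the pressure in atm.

Convert: T = 658.25 K.
PV = nRT ⇒ P = nRT/V = (13.94 × 0.08206 × 658.25) / 413.9

P ≈ 1.82 atm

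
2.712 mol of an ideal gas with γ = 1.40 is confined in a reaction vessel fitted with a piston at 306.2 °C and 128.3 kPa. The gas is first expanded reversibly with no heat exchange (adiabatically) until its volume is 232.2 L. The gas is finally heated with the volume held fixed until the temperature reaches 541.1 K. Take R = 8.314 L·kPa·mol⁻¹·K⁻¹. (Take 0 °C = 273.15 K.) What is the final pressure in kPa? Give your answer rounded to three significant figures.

P₃ ≈ 52.5 kPa

Convert: T₁ = 579.3 K.
From PV = nRT: V₁ = nRT₁/P₁ = 101.8 L.
Adiabatic (γ = 1.40), T V^(γ−1) and P V^γ constant: T₂ = T₁·(V₁/V₂)^(γ−1) = 416.6 K; P₂ = P₁·(V₁/V₂)^γ = 40.45 kPa.
V constant ⇒ P ∝ T: V₃ = V₂; P₃ = P₂·(T₃/T₂) = 52.54 kPa.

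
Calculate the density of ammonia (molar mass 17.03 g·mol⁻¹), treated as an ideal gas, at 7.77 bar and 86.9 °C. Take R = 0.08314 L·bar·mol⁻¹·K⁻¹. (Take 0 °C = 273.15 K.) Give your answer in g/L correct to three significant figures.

ρ ≈ 4.42 g/L

ρ = PM/(RT) = (7.77 × 17.03) / (0.08314 × 360.0)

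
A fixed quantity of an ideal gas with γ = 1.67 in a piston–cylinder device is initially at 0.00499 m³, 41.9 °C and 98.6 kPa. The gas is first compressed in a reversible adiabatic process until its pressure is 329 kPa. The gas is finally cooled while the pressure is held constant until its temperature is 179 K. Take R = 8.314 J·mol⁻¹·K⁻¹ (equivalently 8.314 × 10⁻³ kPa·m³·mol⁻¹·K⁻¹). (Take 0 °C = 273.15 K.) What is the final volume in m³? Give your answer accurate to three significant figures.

V₃ ≈ 0.000850 m³

Convert: T₁ = 315.0 K.
Adiabatic (γ = 1.67), T V^(γ−1) and P V^γ constant: T₂ = T₁·(P₂/P₁)^((γ−1)/γ) = 510.9 K; V₂ = V₁·(P₁/P₂)^(1/γ) = 0.002425 m³.
Isobaric, so V/T is constant: P₃ = P₂; V₃ = V₂·(T₃/T₂) = 0.0008497 m³.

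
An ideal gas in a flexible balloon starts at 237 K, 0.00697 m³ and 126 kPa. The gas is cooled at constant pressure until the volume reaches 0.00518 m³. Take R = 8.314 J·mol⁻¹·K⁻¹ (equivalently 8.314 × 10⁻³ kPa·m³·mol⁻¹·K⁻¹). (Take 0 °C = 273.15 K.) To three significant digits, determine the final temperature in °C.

T₂ ≈ -97.0 °C

Isobaric, so V/T is constant: P₂ = P₁; T₂ = T₁·(V₂/V₁) = 176.1 K.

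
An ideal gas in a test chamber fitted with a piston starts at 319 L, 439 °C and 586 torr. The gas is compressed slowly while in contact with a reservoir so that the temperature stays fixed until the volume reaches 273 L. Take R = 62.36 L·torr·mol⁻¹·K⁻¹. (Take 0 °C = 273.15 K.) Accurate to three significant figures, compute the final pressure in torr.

P₂ ≈ 685 torr

Convert: T₁ = 712.1 K.
Isothermal, so P V is constant: T₂ = T₁; P₂ = P₁·(V₁/V₂) = 684.7 torr.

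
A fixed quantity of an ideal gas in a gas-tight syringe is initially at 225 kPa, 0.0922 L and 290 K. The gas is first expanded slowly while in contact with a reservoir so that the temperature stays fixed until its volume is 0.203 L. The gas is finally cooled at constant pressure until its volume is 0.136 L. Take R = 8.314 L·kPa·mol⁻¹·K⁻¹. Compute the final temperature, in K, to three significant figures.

T constant ⇒ Boyle's law P V = const: T₂ = T₁; P₂ = P₁·(V₁/V₂) = 102.2 kPa.
Isobaric, so V/T is constant: P₃ = P₂; T₃ = T₂·(V₃/V₂) = 194.3 K.

T₃ ≈ 194 K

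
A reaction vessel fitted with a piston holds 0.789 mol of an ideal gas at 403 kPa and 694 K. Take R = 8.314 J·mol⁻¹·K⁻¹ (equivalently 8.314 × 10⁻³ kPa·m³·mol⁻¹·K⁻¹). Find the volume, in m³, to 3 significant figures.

V ≈ 0.0113 m³

PV = nRT ⇒ V = nRT/P = (0.789 × 8.314 × 10⁻³ × 694) / 403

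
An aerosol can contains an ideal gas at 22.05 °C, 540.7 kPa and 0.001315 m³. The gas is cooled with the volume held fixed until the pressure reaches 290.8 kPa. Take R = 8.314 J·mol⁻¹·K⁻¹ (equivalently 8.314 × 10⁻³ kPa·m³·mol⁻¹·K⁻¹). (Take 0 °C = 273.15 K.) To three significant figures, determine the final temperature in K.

Convert: T₁ = 295.2 K.
V constant ⇒ P ∝ T: V₂ = V₁; T₂ = T₁·(P₂/P₁) = 158.8 K.

T₂ ≈ 159 K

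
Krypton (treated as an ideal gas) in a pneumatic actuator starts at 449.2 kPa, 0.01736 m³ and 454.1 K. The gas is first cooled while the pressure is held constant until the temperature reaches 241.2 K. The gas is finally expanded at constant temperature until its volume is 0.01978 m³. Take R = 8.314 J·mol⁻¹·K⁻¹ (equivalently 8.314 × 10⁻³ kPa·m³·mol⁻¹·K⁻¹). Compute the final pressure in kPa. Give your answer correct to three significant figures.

P₃ ≈ 209 kPa

P constant ⇒ V ∝ T: P₂ = P₁; V₂ = V₁·(T₂/T₁) = 0.009221 m³.
Isothermal, so P V is constant: T₃ = T₂; P₃ = P₂·(V₂/V₃) = 209.4 kPa.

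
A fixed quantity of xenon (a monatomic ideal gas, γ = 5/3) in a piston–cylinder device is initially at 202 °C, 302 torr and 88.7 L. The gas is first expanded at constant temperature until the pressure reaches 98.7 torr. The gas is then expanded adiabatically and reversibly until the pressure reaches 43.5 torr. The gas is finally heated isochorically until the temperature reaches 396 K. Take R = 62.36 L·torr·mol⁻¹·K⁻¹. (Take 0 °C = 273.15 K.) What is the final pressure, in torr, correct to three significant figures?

Convert: T₁ = 475.1 K.
T constant ⇒ Boyle's law P V = const: T₂ = T₁; V₂ = V₁·(P₁/P₂) = 271.4 L.
Reversible adiabatic, γ = 5/3: T₃ = T₂·(P₃/P₂)^((γ−1)/γ) = 342.4 K; V₃ = V₂·(P₂/P₃)^(1/γ) = 443.7 L.
V constant ⇒ P ∝ T: V₄ = V₃; P₄ = P₃·(T₄/T₃) = 50.31 torr.

P₄ ≈ 50.3 torr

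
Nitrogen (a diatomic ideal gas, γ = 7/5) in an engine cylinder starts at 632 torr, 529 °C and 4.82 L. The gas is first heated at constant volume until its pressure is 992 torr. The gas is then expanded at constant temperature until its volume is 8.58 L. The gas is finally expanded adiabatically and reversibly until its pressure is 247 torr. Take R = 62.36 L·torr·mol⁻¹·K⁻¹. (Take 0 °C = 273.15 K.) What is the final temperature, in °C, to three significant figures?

T₄ ≈ 725 °C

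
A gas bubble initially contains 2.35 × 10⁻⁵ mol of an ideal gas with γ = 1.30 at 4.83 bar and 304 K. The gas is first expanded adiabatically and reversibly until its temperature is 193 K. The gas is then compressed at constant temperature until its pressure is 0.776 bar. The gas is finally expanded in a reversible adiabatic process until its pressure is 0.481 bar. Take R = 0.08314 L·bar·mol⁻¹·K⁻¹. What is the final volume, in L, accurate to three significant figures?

V₄ ≈ 0.000702 L

From PV = nRT: V₁ = nRT₁/P₁ = 0.0001230 L.
Adiabatic (γ = 1.30), T V^(γ−1) and P V^γ constant: P₂ = P₁·(T₂/T₁)^(γ/(γ−1)) = 0.6744 bar; V₂ = V₁·(T₁/T₂)^(1/(γ−1)) = 0.0005591 L.
Isothermal, so P V is constant: T₃ = T₂; V₃ = V₂·(P₂/P₃) = 0.0004859 L.
Adiabatic (γ = 1.30), T V^(γ−1) and P V^γ constant: T₄ = T₃·(P₄/P₃)^((γ−1)/γ) = 172.8 K; V₄ = V₃·(P₃/P₄)^(1/γ) = 0.0007020 L.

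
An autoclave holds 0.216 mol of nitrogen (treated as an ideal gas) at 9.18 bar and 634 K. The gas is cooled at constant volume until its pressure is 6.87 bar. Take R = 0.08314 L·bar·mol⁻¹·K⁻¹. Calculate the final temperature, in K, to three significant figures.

T₂ ≈ 474 K

From PV = nRT: V₁ = nRT₁/P₁ = 1.240 L.
Isochoric, so P/T is constant: V₂ = V₁; T₂ = T₁·(P₂/P₁) = 474.5 K.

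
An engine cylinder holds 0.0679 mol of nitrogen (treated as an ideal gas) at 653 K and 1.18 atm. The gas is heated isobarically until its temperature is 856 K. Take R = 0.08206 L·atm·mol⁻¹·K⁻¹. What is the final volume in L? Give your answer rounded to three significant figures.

From PV = nRT: V₁ = nRT₁/P₁ = 3.083 L.
Isobaric, so V/T is constant: P₂ = P₁; V₂ = V₁·(T₂/T₁) = 4.042 L.

V₂ ≈ 4.04 L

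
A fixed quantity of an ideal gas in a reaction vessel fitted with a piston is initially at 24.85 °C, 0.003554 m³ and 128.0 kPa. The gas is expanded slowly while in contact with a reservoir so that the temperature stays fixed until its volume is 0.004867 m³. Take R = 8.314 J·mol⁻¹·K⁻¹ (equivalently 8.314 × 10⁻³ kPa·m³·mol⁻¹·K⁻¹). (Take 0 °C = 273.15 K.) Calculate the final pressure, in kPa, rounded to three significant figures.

Convert: T₁ = 298.0 K.
T constant ⇒ Boyle's law P V = const: T₂ = T₁; P₂ = P₁·(V₁/V₂) = 93.47 kPa.

P₂ ≈ 93.5 kPa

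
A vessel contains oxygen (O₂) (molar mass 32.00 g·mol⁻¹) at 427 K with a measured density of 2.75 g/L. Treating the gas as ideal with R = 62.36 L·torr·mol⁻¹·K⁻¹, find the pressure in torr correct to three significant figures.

P ≈ 2.29e+03 torr

ρ = PM/(RT) ⇒ P = ρRT/M = (2.75 × 62.36 × 427.0) / 32.00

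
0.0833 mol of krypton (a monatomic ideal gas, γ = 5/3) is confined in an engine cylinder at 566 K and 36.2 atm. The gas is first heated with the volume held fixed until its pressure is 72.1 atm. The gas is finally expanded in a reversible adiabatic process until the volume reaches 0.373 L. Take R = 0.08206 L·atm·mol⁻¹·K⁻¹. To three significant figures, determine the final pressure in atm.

P₃ ≈ 8.98 atm

From PV = nRT: V₁ = nRT₁/P₁ = 0.1069 L.
V constant ⇒ P ∝ T: V₂ = V₁; T₂ = T₁·(P₂/P₁) = 1127 K.
Adiabatic (γ = 5/3), T V^(γ−1) and P V^γ constant: T₃ = T₂·(V₂/V₃)^(γ−1) = 490.0 K; P₃ = P₂·(V₂/V₃)^γ = 8.979 atm.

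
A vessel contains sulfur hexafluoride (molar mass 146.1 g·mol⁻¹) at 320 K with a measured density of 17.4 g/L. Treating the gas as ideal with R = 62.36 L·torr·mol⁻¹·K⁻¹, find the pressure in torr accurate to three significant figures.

ρ = PM/(RT) ⇒ P = ρRT/M = (17.4 × 62.36 × 320.0) / 146.1

P ≈ 2.38e+03 torr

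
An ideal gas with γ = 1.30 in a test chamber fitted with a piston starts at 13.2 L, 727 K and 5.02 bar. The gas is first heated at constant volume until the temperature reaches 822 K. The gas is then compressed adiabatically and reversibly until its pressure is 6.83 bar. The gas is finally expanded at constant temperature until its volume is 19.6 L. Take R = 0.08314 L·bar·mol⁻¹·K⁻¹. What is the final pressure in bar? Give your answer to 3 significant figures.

P₄ ≈ 3.99 bar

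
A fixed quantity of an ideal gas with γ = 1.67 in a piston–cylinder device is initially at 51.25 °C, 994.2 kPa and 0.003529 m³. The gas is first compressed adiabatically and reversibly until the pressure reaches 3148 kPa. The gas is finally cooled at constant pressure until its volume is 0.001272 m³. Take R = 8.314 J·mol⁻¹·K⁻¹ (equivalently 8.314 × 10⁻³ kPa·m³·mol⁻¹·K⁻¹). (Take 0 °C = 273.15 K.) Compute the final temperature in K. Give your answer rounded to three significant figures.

T₃ ≈ 370 K

Convert: T₁ = 324.4 K.
Reversible adiabatic, γ = 1.67: T₂ = T₁·(P₂/P₁)^((γ−1)/γ) = 515.1 K; V₂ = V₁·(P₁/P₂)^(1/γ) = 0.001770 m³.
P constant ⇒ V ∝ T: P₃ = P₂; T₃ = T₂·(V₃/V₂) = 370.2 K.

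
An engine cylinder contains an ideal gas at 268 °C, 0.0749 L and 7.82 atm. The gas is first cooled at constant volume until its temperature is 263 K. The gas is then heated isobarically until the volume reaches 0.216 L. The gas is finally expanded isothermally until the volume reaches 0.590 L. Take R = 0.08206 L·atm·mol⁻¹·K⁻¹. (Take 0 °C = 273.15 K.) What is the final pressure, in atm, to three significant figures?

P₄ ≈ 1.39 atm

Convert: T₁ = 541.1 K.
V constant ⇒ P ∝ T: V₂ = V₁; P₂ = P₁·(T₂/T₁) = 3.801 atm.
P constant ⇒ V ∝ T: P₃ = P₂; T₃ = T₂·(V₃/V₂) = 758.5 K.
T constant ⇒ Boyle's law P V = const: T₄ = T₃; P₄ = P₃·(V₃/V₄) = 1.391 atm.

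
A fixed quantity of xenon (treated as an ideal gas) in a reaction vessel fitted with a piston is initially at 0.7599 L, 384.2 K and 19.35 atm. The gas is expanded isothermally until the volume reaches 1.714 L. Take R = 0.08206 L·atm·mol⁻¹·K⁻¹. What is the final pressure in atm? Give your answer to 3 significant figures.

Isothermal, so P V is constant: T₂ = T₁; P₂ = P₁·(V₁/V₂) = 8.579 atm.

P₂ ≈ 8.58 atm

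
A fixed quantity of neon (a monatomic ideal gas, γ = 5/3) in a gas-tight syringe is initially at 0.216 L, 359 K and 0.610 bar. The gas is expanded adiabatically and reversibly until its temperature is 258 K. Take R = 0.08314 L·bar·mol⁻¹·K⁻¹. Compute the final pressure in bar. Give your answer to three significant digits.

P₂ ≈ 0.267 bar

Adiabatic (γ = 5/3), T V^(γ−1) and P V^γ constant: P₂ = P₁·(T₂/T₁)^(γ/(γ−1)) = 0.2671 bar; V₂ = V₁·(T₁/T₂)^(1/(γ−1)) = 0.3545 L.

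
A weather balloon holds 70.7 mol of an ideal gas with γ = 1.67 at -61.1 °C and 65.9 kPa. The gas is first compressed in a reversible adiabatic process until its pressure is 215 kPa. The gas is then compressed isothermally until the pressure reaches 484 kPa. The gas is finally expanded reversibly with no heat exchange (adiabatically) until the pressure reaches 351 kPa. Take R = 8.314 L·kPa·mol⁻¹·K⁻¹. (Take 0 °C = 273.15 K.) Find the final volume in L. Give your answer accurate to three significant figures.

Convert: T₁ = 212.0 K.
From PV = nRT: V₁ = nRT₁/P₁ = 1891 L.
Reversible adiabatic, γ = 1.67: T₂ = T₁·(P₂/P₁)^((γ−1)/γ) = 340.8 K; V₂ = V₁·(P₁/P₂)^(1/γ) = 931.7 L.
Isothermal, so P V is constant: T₃ = T₂; V₃ = V₂·(P₂/P₃) = 413.9 L.
Reversible adiabatic, γ = 1.67: T₄ = T₃·(P₄/P₃)^((γ−1)/γ) = 299.6 K; V₄ = V₃·(P₃/P₄)^(1/γ) = 501.7 L.

V₄ ≈ 502 L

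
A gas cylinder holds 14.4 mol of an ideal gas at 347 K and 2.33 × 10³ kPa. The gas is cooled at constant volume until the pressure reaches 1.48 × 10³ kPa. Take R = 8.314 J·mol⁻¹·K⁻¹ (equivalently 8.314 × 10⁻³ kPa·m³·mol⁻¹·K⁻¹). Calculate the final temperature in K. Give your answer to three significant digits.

T₂ ≈ 220 K

From PV = nRT: V₁ = nRT₁/P₁ = 0.01783 m³.
V constant ⇒ P ∝ T: V₂ = V₁; T₂ = T₁·(P₂/P₁) = 220.4 K.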